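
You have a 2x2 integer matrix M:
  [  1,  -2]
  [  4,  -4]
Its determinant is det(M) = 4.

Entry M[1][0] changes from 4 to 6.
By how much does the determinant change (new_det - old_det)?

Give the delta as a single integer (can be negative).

Cofactor C_10 = 2
Entry delta = 6 - 4 = 2
Det delta = entry_delta * cofactor = 2 * 2 = 4

Answer: 4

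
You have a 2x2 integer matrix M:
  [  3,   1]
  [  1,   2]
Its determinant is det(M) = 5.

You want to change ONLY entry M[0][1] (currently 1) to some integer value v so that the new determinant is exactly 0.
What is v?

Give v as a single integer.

Answer: 6

Derivation:
det is linear in entry M[0][1]: det = old_det + (v - 1) * C_01
Cofactor C_01 = -1
Want det = 0: 5 + (v - 1) * -1 = 0
  (v - 1) = -5 / -1 = 5
  v = 1 + (5) = 6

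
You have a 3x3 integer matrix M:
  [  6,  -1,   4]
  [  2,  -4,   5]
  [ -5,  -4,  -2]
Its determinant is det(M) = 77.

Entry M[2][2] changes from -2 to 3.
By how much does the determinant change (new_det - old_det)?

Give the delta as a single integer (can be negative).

Answer: -110

Derivation:
Cofactor C_22 = -22
Entry delta = 3 - -2 = 5
Det delta = entry_delta * cofactor = 5 * -22 = -110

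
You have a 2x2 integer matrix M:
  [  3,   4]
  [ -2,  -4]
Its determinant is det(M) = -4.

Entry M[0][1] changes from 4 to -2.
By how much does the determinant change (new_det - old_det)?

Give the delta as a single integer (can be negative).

Answer: -12

Derivation:
Cofactor C_01 = 2
Entry delta = -2 - 4 = -6
Det delta = entry_delta * cofactor = -6 * 2 = -12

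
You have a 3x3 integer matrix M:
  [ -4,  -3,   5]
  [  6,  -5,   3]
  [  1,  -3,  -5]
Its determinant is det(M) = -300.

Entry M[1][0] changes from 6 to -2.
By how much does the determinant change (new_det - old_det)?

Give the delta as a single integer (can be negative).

Cofactor C_10 = -30
Entry delta = -2 - 6 = -8
Det delta = entry_delta * cofactor = -8 * -30 = 240

Answer: 240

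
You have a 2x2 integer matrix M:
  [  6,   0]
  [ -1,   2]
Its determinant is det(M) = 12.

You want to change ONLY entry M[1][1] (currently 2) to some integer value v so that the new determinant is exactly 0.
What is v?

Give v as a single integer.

Answer: 0

Derivation:
det is linear in entry M[1][1]: det = old_det + (v - 2) * C_11
Cofactor C_11 = 6
Want det = 0: 12 + (v - 2) * 6 = 0
  (v - 2) = -12 / 6 = -2
  v = 2 + (-2) = 0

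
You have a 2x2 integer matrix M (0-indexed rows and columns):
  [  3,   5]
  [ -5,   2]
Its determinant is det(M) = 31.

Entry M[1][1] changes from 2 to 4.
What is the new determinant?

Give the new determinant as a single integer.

det is linear in row 1: changing M[1][1] by delta changes det by delta * cofactor(1,1).
Cofactor C_11 = (-1)^(1+1) * minor(1,1) = 3
Entry delta = 4 - 2 = 2
Det delta = 2 * 3 = 6
New det = 31 + 6 = 37

Answer: 37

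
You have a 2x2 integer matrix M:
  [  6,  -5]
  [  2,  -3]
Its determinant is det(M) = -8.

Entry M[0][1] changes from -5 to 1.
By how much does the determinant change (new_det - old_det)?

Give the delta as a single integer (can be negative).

Cofactor C_01 = -2
Entry delta = 1 - -5 = 6
Det delta = entry_delta * cofactor = 6 * -2 = -12

Answer: -12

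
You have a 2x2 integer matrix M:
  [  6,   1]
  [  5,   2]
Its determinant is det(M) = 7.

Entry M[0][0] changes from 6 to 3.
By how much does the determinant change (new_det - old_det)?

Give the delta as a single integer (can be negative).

Answer: -6

Derivation:
Cofactor C_00 = 2
Entry delta = 3 - 6 = -3
Det delta = entry_delta * cofactor = -3 * 2 = -6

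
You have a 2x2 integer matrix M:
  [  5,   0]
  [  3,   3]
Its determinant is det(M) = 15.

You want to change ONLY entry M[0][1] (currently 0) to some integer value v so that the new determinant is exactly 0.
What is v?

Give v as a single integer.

Answer: 5

Derivation:
det is linear in entry M[0][1]: det = old_det + (v - 0) * C_01
Cofactor C_01 = -3
Want det = 0: 15 + (v - 0) * -3 = 0
  (v - 0) = -15 / -3 = 5
  v = 0 + (5) = 5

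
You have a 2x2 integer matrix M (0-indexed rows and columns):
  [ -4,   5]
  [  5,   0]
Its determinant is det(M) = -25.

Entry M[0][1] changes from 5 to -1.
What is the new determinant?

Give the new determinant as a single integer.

Answer: 5

Derivation:
det is linear in row 0: changing M[0][1] by delta changes det by delta * cofactor(0,1).
Cofactor C_01 = (-1)^(0+1) * minor(0,1) = -5
Entry delta = -1 - 5 = -6
Det delta = -6 * -5 = 30
New det = -25 + 30 = 5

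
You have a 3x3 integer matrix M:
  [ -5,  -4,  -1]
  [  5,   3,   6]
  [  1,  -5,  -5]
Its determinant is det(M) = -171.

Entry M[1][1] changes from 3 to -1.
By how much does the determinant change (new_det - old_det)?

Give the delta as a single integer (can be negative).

Answer: -104

Derivation:
Cofactor C_11 = 26
Entry delta = -1 - 3 = -4
Det delta = entry_delta * cofactor = -4 * 26 = -104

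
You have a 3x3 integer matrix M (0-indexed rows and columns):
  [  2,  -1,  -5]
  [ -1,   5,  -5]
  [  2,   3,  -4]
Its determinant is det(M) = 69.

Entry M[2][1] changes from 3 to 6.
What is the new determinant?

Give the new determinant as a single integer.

det is linear in row 2: changing M[2][1] by delta changes det by delta * cofactor(2,1).
Cofactor C_21 = (-1)^(2+1) * minor(2,1) = 15
Entry delta = 6 - 3 = 3
Det delta = 3 * 15 = 45
New det = 69 + 45 = 114

Answer: 114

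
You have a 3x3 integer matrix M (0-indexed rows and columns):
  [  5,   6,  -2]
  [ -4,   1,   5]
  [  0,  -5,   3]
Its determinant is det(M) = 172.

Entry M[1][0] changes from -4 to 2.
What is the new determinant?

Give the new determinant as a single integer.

Answer: 124

Derivation:
det is linear in row 1: changing M[1][0] by delta changes det by delta * cofactor(1,0).
Cofactor C_10 = (-1)^(1+0) * minor(1,0) = -8
Entry delta = 2 - -4 = 6
Det delta = 6 * -8 = -48
New det = 172 + -48 = 124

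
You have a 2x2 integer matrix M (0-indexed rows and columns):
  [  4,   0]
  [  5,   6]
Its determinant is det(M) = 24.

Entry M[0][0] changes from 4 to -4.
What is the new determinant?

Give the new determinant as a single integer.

det is linear in row 0: changing M[0][0] by delta changes det by delta * cofactor(0,0).
Cofactor C_00 = (-1)^(0+0) * minor(0,0) = 6
Entry delta = -4 - 4 = -8
Det delta = -8 * 6 = -48
New det = 24 + -48 = -24

Answer: -24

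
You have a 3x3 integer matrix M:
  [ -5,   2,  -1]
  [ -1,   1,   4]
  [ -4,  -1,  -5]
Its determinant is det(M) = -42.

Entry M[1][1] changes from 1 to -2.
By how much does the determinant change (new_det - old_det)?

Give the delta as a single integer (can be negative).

Answer: -63

Derivation:
Cofactor C_11 = 21
Entry delta = -2 - 1 = -3
Det delta = entry_delta * cofactor = -3 * 21 = -63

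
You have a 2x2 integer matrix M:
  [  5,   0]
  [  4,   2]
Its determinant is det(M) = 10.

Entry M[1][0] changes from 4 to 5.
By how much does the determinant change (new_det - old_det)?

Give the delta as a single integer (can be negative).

Cofactor C_10 = 0
Entry delta = 5 - 4 = 1
Det delta = entry_delta * cofactor = 1 * 0 = 0

Answer: 0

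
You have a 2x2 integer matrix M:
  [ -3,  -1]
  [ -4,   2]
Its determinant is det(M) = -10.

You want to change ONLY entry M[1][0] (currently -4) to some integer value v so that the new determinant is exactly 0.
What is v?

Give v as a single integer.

det is linear in entry M[1][0]: det = old_det + (v - -4) * C_10
Cofactor C_10 = 1
Want det = 0: -10 + (v - -4) * 1 = 0
  (v - -4) = 10 / 1 = 10
  v = -4 + (10) = 6

Answer: 6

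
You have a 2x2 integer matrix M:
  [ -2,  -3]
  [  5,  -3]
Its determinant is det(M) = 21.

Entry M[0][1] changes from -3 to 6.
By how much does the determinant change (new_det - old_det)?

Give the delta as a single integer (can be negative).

Answer: -45

Derivation:
Cofactor C_01 = -5
Entry delta = 6 - -3 = 9
Det delta = entry_delta * cofactor = 9 * -5 = -45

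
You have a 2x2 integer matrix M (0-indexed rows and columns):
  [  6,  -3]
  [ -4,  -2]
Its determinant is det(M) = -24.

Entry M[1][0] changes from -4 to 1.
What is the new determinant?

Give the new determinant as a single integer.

det is linear in row 1: changing M[1][0] by delta changes det by delta * cofactor(1,0).
Cofactor C_10 = (-1)^(1+0) * minor(1,0) = 3
Entry delta = 1 - -4 = 5
Det delta = 5 * 3 = 15
New det = -24 + 15 = -9

Answer: -9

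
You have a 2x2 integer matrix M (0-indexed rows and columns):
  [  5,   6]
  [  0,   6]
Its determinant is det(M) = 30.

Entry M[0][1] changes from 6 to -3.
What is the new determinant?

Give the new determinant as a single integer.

Answer: 30

Derivation:
det is linear in row 0: changing M[0][1] by delta changes det by delta * cofactor(0,1).
Cofactor C_01 = (-1)^(0+1) * minor(0,1) = 0
Entry delta = -3 - 6 = -9
Det delta = -9 * 0 = 0
New det = 30 + 0 = 30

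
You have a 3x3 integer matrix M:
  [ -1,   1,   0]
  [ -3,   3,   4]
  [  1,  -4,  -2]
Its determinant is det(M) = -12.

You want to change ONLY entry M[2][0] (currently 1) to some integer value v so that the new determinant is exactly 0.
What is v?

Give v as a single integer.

det is linear in entry M[2][0]: det = old_det + (v - 1) * C_20
Cofactor C_20 = 4
Want det = 0: -12 + (v - 1) * 4 = 0
  (v - 1) = 12 / 4 = 3
  v = 1 + (3) = 4

Answer: 4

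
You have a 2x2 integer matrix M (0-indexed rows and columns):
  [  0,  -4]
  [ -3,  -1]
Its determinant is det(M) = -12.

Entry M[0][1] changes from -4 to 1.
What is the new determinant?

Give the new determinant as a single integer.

det is linear in row 0: changing M[0][1] by delta changes det by delta * cofactor(0,1).
Cofactor C_01 = (-1)^(0+1) * minor(0,1) = 3
Entry delta = 1 - -4 = 5
Det delta = 5 * 3 = 15
New det = -12 + 15 = 3

Answer: 3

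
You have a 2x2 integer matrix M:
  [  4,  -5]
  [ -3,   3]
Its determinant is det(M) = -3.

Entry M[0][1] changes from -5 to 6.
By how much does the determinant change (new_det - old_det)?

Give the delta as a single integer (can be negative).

Cofactor C_01 = 3
Entry delta = 6 - -5 = 11
Det delta = entry_delta * cofactor = 11 * 3 = 33

Answer: 33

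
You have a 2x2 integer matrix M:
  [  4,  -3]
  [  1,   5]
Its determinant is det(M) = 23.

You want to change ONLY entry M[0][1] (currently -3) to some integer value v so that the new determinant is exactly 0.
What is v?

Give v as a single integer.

det is linear in entry M[0][1]: det = old_det + (v - -3) * C_01
Cofactor C_01 = -1
Want det = 0: 23 + (v - -3) * -1 = 0
  (v - -3) = -23 / -1 = 23
  v = -3 + (23) = 20

Answer: 20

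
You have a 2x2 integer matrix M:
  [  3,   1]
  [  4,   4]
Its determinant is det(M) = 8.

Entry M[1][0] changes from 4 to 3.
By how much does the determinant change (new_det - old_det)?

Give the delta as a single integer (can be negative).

Cofactor C_10 = -1
Entry delta = 3 - 4 = -1
Det delta = entry_delta * cofactor = -1 * -1 = 1

Answer: 1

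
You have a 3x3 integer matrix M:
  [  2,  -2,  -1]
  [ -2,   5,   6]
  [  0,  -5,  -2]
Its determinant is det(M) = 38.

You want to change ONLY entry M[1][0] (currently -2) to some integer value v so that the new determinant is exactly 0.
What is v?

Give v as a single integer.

Answer: -40

Derivation:
det is linear in entry M[1][0]: det = old_det + (v - -2) * C_10
Cofactor C_10 = 1
Want det = 0: 38 + (v - -2) * 1 = 0
  (v - -2) = -38 / 1 = -38
  v = -2 + (-38) = -40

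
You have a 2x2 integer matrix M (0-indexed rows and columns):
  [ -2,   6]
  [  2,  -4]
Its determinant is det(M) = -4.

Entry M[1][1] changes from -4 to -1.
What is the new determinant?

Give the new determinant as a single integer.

Answer: -10

Derivation:
det is linear in row 1: changing M[1][1] by delta changes det by delta * cofactor(1,1).
Cofactor C_11 = (-1)^(1+1) * minor(1,1) = -2
Entry delta = -1 - -4 = 3
Det delta = 3 * -2 = -6
New det = -4 + -6 = -10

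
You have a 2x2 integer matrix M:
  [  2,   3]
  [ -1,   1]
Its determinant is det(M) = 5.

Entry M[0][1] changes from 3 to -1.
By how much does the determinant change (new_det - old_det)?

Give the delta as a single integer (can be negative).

Answer: -4

Derivation:
Cofactor C_01 = 1
Entry delta = -1 - 3 = -4
Det delta = entry_delta * cofactor = -4 * 1 = -4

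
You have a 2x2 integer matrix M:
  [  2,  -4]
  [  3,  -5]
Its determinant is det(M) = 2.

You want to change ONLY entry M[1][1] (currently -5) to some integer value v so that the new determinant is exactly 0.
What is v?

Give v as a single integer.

det is linear in entry M[1][1]: det = old_det + (v - -5) * C_11
Cofactor C_11 = 2
Want det = 0: 2 + (v - -5) * 2 = 0
  (v - -5) = -2 / 2 = -1
  v = -5 + (-1) = -6

Answer: -6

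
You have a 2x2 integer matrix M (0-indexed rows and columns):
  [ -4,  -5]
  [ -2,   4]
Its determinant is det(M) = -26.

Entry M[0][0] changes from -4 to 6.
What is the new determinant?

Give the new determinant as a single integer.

Answer: 14

Derivation:
det is linear in row 0: changing M[0][0] by delta changes det by delta * cofactor(0,0).
Cofactor C_00 = (-1)^(0+0) * minor(0,0) = 4
Entry delta = 6 - -4 = 10
Det delta = 10 * 4 = 40
New det = -26 + 40 = 14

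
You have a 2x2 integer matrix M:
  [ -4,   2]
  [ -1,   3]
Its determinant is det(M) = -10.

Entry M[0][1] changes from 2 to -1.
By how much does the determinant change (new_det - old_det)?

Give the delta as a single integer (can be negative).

Answer: -3

Derivation:
Cofactor C_01 = 1
Entry delta = -1 - 2 = -3
Det delta = entry_delta * cofactor = -3 * 1 = -3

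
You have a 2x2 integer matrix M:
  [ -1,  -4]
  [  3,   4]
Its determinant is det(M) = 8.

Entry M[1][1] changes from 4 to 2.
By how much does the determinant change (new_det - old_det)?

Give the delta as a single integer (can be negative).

Cofactor C_11 = -1
Entry delta = 2 - 4 = -2
Det delta = entry_delta * cofactor = -2 * -1 = 2

Answer: 2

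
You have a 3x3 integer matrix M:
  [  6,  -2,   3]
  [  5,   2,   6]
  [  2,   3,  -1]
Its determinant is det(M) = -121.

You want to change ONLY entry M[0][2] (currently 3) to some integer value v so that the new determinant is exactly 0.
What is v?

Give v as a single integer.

Answer: 14

Derivation:
det is linear in entry M[0][2]: det = old_det + (v - 3) * C_02
Cofactor C_02 = 11
Want det = 0: -121 + (v - 3) * 11 = 0
  (v - 3) = 121 / 11 = 11
  v = 3 + (11) = 14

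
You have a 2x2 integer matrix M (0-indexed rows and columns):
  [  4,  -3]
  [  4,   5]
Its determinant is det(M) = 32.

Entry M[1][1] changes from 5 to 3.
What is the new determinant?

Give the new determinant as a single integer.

Answer: 24

Derivation:
det is linear in row 1: changing M[1][1] by delta changes det by delta * cofactor(1,1).
Cofactor C_11 = (-1)^(1+1) * minor(1,1) = 4
Entry delta = 3 - 5 = -2
Det delta = -2 * 4 = -8
New det = 32 + -8 = 24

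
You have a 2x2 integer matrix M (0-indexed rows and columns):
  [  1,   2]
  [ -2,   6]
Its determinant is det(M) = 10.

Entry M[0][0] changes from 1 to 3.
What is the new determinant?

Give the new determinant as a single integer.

Answer: 22

Derivation:
det is linear in row 0: changing M[0][0] by delta changes det by delta * cofactor(0,0).
Cofactor C_00 = (-1)^(0+0) * minor(0,0) = 6
Entry delta = 3 - 1 = 2
Det delta = 2 * 6 = 12
New det = 10 + 12 = 22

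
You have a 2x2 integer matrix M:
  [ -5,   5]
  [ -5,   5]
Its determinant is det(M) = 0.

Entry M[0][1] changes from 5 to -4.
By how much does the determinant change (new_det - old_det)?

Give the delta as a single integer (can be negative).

Cofactor C_01 = 5
Entry delta = -4 - 5 = -9
Det delta = entry_delta * cofactor = -9 * 5 = -45

Answer: -45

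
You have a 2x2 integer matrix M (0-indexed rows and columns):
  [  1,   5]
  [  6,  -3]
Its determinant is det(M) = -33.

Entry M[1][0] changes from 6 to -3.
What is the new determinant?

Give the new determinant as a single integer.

det is linear in row 1: changing M[1][0] by delta changes det by delta * cofactor(1,0).
Cofactor C_10 = (-1)^(1+0) * minor(1,0) = -5
Entry delta = -3 - 6 = -9
Det delta = -9 * -5 = 45
New det = -33 + 45 = 12

Answer: 12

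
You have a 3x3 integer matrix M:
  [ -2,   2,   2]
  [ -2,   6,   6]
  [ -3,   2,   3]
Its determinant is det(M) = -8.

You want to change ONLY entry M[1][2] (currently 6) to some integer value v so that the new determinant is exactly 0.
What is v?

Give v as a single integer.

Answer: 2

Derivation:
det is linear in entry M[1][2]: det = old_det + (v - 6) * C_12
Cofactor C_12 = -2
Want det = 0: -8 + (v - 6) * -2 = 0
  (v - 6) = 8 / -2 = -4
  v = 6 + (-4) = 2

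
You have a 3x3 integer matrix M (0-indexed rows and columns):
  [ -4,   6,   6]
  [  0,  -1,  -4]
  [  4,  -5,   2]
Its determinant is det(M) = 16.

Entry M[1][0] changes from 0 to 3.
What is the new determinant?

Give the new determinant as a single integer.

Answer: -110

Derivation:
det is linear in row 1: changing M[1][0] by delta changes det by delta * cofactor(1,0).
Cofactor C_10 = (-1)^(1+0) * minor(1,0) = -42
Entry delta = 3 - 0 = 3
Det delta = 3 * -42 = -126
New det = 16 + -126 = -110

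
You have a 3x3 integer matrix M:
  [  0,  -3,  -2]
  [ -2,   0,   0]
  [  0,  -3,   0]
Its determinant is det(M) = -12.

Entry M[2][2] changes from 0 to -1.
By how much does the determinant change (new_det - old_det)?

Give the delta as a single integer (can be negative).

Answer: 6

Derivation:
Cofactor C_22 = -6
Entry delta = -1 - 0 = -1
Det delta = entry_delta * cofactor = -1 * -6 = 6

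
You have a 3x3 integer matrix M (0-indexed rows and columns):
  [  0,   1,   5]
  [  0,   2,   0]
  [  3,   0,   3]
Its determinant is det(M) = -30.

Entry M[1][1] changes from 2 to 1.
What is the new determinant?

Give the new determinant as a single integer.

Answer: -15

Derivation:
det is linear in row 1: changing M[1][1] by delta changes det by delta * cofactor(1,1).
Cofactor C_11 = (-1)^(1+1) * minor(1,1) = -15
Entry delta = 1 - 2 = -1
Det delta = -1 * -15 = 15
New det = -30 + 15 = -15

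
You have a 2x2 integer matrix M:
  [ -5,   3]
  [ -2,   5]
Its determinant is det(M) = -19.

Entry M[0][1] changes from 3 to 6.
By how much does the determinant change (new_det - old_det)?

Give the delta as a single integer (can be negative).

Answer: 6

Derivation:
Cofactor C_01 = 2
Entry delta = 6 - 3 = 3
Det delta = entry_delta * cofactor = 3 * 2 = 6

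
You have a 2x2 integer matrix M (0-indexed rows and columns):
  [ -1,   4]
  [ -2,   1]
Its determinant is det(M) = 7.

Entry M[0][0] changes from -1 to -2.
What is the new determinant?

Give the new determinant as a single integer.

Answer: 6

Derivation:
det is linear in row 0: changing M[0][0] by delta changes det by delta * cofactor(0,0).
Cofactor C_00 = (-1)^(0+0) * minor(0,0) = 1
Entry delta = -2 - -1 = -1
Det delta = -1 * 1 = -1
New det = 7 + -1 = 6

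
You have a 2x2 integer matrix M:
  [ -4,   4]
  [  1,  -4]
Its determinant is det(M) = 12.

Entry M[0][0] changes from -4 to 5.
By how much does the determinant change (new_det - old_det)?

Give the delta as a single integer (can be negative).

Answer: -36

Derivation:
Cofactor C_00 = -4
Entry delta = 5 - -4 = 9
Det delta = entry_delta * cofactor = 9 * -4 = -36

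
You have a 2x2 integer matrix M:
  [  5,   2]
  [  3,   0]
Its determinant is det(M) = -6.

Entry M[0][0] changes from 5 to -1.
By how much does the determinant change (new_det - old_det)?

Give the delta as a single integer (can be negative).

Cofactor C_00 = 0
Entry delta = -1 - 5 = -6
Det delta = entry_delta * cofactor = -6 * 0 = 0

Answer: 0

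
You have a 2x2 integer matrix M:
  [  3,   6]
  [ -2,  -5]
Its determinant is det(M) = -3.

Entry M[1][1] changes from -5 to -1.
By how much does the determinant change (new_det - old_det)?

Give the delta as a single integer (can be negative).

Cofactor C_11 = 3
Entry delta = -1 - -5 = 4
Det delta = entry_delta * cofactor = 4 * 3 = 12

Answer: 12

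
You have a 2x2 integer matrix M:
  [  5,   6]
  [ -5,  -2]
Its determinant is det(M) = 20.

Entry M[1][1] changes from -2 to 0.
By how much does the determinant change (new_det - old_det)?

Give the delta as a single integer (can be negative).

Answer: 10

Derivation:
Cofactor C_11 = 5
Entry delta = 0 - -2 = 2
Det delta = entry_delta * cofactor = 2 * 5 = 10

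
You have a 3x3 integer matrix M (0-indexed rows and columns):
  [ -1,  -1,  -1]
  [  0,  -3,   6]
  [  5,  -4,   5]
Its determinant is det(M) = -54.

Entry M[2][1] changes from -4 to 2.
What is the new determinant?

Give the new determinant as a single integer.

Answer: -18

Derivation:
det is linear in row 2: changing M[2][1] by delta changes det by delta * cofactor(2,1).
Cofactor C_21 = (-1)^(2+1) * minor(2,1) = 6
Entry delta = 2 - -4 = 6
Det delta = 6 * 6 = 36
New det = -54 + 36 = -18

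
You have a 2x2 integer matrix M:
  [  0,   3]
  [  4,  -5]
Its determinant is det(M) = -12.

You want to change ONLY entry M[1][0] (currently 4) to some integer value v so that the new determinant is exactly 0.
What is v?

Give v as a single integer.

det is linear in entry M[1][0]: det = old_det + (v - 4) * C_10
Cofactor C_10 = -3
Want det = 0: -12 + (v - 4) * -3 = 0
  (v - 4) = 12 / -3 = -4
  v = 4 + (-4) = 0

Answer: 0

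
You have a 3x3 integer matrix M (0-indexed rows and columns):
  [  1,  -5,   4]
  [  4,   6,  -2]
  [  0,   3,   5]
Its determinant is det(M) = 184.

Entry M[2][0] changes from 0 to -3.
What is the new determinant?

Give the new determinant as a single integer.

Answer: 226

Derivation:
det is linear in row 2: changing M[2][0] by delta changes det by delta * cofactor(2,0).
Cofactor C_20 = (-1)^(2+0) * minor(2,0) = -14
Entry delta = -3 - 0 = -3
Det delta = -3 * -14 = 42
New det = 184 + 42 = 226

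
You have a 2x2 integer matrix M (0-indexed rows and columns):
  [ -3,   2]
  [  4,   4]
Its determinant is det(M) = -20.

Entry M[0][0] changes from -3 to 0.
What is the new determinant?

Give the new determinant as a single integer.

Answer: -8

Derivation:
det is linear in row 0: changing M[0][0] by delta changes det by delta * cofactor(0,0).
Cofactor C_00 = (-1)^(0+0) * minor(0,0) = 4
Entry delta = 0 - -3 = 3
Det delta = 3 * 4 = 12
New det = -20 + 12 = -8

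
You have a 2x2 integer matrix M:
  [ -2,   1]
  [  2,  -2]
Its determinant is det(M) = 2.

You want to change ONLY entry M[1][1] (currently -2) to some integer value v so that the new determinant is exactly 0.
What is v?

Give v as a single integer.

det is linear in entry M[1][1]: det = old_det + (v - -2) * C_11
Cofactor C_11 = -2
Want det = 0: 2 + (v - -2) * -2 = 0
  (v - -2) = -2 / -2 = 1
  v = -2 + (1) = -1

Answer: -1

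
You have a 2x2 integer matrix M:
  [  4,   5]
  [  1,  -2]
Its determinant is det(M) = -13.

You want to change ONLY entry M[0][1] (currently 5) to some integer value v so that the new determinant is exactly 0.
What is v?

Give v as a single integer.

Answer: -8

Derivation:
det is linear in entry M[0][1]: det = old_det + (v - 5) * C_01
Cofactor C_01 = -1
Want det = 0: -13 + (v - 5) * -1 = 0
  (v - 5) = 13 / -1 = -13
  v = 5 + (-13) = -8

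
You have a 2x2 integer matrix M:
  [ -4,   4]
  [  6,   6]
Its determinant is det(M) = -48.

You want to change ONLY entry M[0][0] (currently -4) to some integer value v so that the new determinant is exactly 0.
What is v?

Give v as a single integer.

det is linear in entry M[0][0]: det = old_det + (v - -4) * C_00
Cofactor C_00 = 6
Want det = 0: -48 + (v - -4) * 6 = 0
  (v - -4) = 48 / 6 = 8
  v = -4 + (8) = 4

Answer: 4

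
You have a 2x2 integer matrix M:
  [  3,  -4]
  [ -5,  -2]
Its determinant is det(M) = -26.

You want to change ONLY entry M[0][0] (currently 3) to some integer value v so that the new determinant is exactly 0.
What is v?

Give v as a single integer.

Answer: -10

Derivation:
det is linear in entry M[0][0]: det = old_det + (v - 3) * C_00
Cofactor C_00 = -2
Want det = 0: -26 + (v - 3) * -2 = 0
  (v - 3) = 26 / -2 = -13
  v = 3 + (-13) = -10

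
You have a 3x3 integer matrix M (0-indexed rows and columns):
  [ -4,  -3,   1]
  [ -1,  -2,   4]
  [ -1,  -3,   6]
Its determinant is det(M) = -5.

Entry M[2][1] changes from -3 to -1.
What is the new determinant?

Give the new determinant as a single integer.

det is linear in row 2: changing M[2][1] by delta changes det by delta * cofactor(2,1).
Cofactor C_21 = (-1)^(2+1) * minor(2,1) = 15
Entry delta = -1 - -3 = 2
Det delta = 2 * 15 = 30
New det = -5 + 30 = 25

Answer: 25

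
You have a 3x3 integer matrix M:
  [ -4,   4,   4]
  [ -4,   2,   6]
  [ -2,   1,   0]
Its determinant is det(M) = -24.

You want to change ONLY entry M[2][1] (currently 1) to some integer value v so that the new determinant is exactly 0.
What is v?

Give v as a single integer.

Answer: 4

Derivation:
det is linear in entry M[2][1]: det = old_det + (v - 1) * C_21
Cofactor C_21 = 8
Want det = 0: -24 + (v - 1) * 8 = 0
  (v - 1) = 24 / 8 = 3
  v = 1 + (3) = 4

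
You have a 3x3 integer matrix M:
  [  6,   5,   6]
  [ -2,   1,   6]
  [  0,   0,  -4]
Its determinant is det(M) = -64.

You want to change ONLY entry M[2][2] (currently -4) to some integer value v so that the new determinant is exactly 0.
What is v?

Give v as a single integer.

Answer: 0

Derivation:
det is linear in entry M[2][2]: det = old_det + (v - -4) * C_22
Cofactor C_22 = 16
Want det = 0: -64 + (v - -4) * 16 = 0
  (v - -4) = 64 / 16 = 4
  v = -4 + (4) = 0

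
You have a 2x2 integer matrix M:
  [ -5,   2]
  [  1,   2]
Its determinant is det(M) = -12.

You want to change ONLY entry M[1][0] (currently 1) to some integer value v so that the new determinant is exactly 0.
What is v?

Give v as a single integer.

det is linear in entry M[1][0]: det = old_det + (v - 1) * C_10
Cofactor C_10 = -2
Want det = 0: -12 + (v - 1) * -2 = 0
  (v - 1) = 12 / -2 = -6
  v = 1 + (-6) = -5

Answer: -5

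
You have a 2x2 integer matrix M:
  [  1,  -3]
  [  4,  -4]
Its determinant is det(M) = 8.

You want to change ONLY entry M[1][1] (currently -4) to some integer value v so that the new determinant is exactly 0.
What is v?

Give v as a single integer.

Answer: -12

Derivation:
det is linear in entry M[1][1]: det = old_det + (v - -4) * C_11
Cofactor C_11 = 1
Want det = 0: 8 + (v - -4) * 1 = 0
  (v - -4) = -8 / 1 = -8
  v = -4 + (-8) = -12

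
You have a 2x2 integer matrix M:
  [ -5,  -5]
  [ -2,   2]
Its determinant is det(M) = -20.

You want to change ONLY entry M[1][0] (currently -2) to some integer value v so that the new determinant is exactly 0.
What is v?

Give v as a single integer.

det is linear in entry M[1][0]: det = old_det + (v - -2) * C_10
Cofactor C_10 = 5
Want det = 0: -20 + (v - -2) * 5 = 0
  (v - -2) = 20 / 5 = 4
  v = -2 + (4) = 2

Answer: 2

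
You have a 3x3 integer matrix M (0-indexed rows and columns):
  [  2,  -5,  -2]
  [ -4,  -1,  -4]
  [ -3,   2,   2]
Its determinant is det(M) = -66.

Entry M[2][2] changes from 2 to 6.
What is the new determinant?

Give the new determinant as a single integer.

Answer: -154

Derivation:
det is linear in row 2: changing M[2][2] by delta changes det by delta * cofactor(2,2).
Cofactor C_22 = (-1)^(2+2) * minor(2,2) = -22
Entry delta = 6 - 2 = 4
Det delta = 4 * -22 = -88
New det = -66 + -88 = -154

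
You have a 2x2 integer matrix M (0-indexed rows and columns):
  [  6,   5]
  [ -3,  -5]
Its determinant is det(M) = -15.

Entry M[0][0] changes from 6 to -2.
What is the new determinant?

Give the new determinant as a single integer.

Answer: 25

Derivation:
det is linear in row 0: changing M[0][0] by delta changes det by delta * cofactor(0,0).
Cofactor C_00 = (-1)^(0+0) * minor(0,0) = -5
Entry delta = -2 - 6 = -8
Det delta = -8 * -5 = 40
New det = -15 + 40 = 25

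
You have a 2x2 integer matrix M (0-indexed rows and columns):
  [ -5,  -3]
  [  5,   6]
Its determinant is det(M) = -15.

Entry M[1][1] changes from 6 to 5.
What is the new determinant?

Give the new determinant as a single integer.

Answer: -10

Derivation:
det is linear in row 1: changing M[1][1] by delta changes det by delta * cofactor(1,1).
Cofactor C_11 = (-1)^(1+1) * minor(1,1) = -5
Entry delta = 5 - 6 = -1
Det delta = -1 * -5 = 5
New det = -15 + 5 = -10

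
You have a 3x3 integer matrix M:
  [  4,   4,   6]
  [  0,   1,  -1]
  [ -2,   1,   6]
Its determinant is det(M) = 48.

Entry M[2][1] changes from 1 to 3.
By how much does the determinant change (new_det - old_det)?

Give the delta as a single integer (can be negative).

Answer: 8

Derivation:
Cofactor C_21 = 4
Entry delta = 3 - 1 = 2
Det delta = entry_delta * cofactor = 2 * 4 = 8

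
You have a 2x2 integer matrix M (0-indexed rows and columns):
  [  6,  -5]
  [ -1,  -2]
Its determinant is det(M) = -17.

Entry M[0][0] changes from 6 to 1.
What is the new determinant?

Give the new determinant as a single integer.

det is linear in row 0: changing M[0][0] by delta changes det by delta * cofactor(0,0).
Cofactor C_00 = (-1)^(0+0) * minor(0,0) = -2
Entry delta = 1 - 6 = -5
Det delta = -5 * -2 = 10
New det = -17 + 10 = -7

Answer: -7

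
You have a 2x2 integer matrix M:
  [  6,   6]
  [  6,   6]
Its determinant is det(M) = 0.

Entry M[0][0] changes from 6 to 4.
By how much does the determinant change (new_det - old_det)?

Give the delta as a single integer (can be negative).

Cofactor C_00 = 6
Entry delta = 4 - 6 = -2
Det delta = entry_delta * cofactor = -2 * 6 = -12

Answer: -12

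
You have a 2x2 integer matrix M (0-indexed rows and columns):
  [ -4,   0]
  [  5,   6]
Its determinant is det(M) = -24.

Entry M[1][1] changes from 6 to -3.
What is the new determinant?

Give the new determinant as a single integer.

det is linear in row 1: changing M[1][1] by delta changes det by delta * cofactor(1,1).
Cofactor C_11 = (-1)^(1+1) * minor(1,1) = -4
Entry delta = -3 - 6 = -9
Det delta = -9 * -4 = 36
New det = -24 + 36 = 12

Answer: 12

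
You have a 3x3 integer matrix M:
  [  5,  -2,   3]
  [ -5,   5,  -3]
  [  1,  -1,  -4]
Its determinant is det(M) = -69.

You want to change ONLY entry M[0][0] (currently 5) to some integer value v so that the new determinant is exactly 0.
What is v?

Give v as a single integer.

det is linear in entry M[0][0]: det = old_det + (v - 5) * C_00
Cofactor C_00 = -23
Want det = 0: -69 + (v - 5) * -23 = 0
  (v - 5) = 69 / -23 = -3
  v = 5 + (-3) = 2

Answer: 2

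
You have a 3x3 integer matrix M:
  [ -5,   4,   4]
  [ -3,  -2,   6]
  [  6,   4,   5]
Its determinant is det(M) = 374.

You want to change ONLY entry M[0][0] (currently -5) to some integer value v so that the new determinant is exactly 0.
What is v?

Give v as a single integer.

det is linear in entry M[0][0]: det = old_det + (v - -5) * C_00
Cofactor C_00 = -34
Want det = 0: 374 + (v - -5) * -34 = 0
  (v - -5) = -374 / -34 = 11
  v = -5 + (11) = 6

Answer: 6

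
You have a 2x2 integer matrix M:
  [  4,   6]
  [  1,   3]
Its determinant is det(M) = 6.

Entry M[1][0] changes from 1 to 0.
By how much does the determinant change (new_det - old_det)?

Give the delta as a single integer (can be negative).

Cofactor C_10 = -6
Entry delta = 0 - 1 = -1
Det delta = entry_delta * cofactor = -1 * -6 = 6

Answer: 6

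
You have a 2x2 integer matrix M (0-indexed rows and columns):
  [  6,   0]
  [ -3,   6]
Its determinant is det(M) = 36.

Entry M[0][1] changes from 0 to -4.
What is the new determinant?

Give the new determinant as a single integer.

Answer: 24

Derivation:
det is linear in row 0: changing M[0][1] by delta changes det by delta * cofactor(0,1).
Cofactor C_01 = (-1)^(0+1) * minor(0,1) = 3
Entry delta = -4 - 0 = -4
Det delta = -4 * 3 = -12
New det = 36 + -12 = 24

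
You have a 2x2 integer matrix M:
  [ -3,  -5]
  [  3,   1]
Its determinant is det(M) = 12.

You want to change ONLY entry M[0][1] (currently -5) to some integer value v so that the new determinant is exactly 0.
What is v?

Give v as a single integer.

det is linear in entry M[0][1]: det = old_det + (v - -5) * C_01
Cofactor C_01 = -3
Want det = 0: 12 + (v - -5) * -3 = 0
  (v - -5) = -12 / -3 = 4
  v = -5 + (4) = -1

Answer: -1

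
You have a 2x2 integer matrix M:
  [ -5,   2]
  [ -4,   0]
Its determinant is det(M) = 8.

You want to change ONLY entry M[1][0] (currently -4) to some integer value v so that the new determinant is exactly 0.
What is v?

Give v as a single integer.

Answer: 0

Derivation:
det is linear in entry M[1][0]: det = old_det + (v - -4) * C_10
Cofactor C_10 = -2
Want det = 0: 8 + (v - -4) * -2 = 0
  (v - -4) = -8 / -2 = 4
  v = -4 + (4) = 0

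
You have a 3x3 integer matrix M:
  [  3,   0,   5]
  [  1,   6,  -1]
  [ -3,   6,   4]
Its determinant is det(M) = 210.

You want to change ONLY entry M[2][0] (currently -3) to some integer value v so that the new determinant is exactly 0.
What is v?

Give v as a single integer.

det is linear in entry M[2][0]: det = old_det + (v - -3) * C_20
Cofactor C_20 = -30
Want det = 0: 210 + (v - -3) * -30 = 0
  (v - -3) = -210 / -30 = 7
  v = -3 + (7) = 4

Answer: 4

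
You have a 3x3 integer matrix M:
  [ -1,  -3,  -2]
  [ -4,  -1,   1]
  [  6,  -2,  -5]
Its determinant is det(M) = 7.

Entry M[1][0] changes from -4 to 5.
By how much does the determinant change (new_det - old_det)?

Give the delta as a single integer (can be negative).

Cofactor C_10 = -11
Entry delta = 5 - -4 = 9
Det delta = entry_delta * cofactor = 9 * -11 = -99

Answer: -99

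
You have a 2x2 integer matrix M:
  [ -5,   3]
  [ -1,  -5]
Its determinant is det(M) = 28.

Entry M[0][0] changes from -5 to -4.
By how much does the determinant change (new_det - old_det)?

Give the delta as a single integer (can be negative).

Answer: -5

Derivation:
Cofactor C_00 = -5
Entry delta = -4 - -5 = 1
Det delta = entry_delta * cofactor = 1 * -5 = -5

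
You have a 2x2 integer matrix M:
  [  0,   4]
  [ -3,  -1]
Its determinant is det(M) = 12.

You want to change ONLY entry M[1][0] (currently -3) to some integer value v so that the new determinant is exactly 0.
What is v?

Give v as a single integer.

det is linear in entry M[1][0]: det = old_det + (v - -3) * C_10
Cofactor C_10 = -4
Want det = 0: 12 + (v - -3) * -4 = 0
  (v - -3) = -12 / -4 = 3
  v = -3 + (3) = 0

Answer: 0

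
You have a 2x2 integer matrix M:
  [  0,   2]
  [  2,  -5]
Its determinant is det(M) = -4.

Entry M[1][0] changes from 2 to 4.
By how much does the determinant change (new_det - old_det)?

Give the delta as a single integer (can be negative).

Cofactor C_10 = -2
Entry delta = 4 - 2 = 2
Det delta = entry_delta * cofactor = 2 * -2 = -4

Answer: -4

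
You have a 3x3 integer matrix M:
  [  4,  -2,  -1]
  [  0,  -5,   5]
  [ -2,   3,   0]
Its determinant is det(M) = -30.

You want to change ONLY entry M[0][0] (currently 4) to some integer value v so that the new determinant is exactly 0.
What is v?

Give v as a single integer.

det is linear in entry M[0][0]: det = old_det + (v - 4) * C_00
Cofactor C_00 = -15
Want det = 0: -30 + (v - 4) * -15 = 0
  (v - 4) = 30 / -15 = -2
  v = 4 + (-2) = 2

Answer: 2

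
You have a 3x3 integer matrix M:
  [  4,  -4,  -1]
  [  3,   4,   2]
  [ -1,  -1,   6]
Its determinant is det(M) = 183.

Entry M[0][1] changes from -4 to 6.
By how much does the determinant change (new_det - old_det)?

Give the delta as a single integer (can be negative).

Answer: -200

Derivation:
Cofactor C_01 = -20
Entry delta = 6 - -4 = 10
Det delta = entry_delta * cofactor = 10 * -20 = -200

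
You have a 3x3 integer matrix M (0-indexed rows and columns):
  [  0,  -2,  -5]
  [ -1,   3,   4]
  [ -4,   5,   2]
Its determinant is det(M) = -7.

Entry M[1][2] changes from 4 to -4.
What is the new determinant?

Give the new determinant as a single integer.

det is linear in row 1: changing M[1][2] by delta changes det by delta * cofactor(1,2).
Cofactor C_12 = (-1)^(1+2) * minor(1,2) = 8
Entry delta = -4 - 4 = -8
Det delta = -8 * 8 = -64
New det = -7 + -64 = -71

Answer: -71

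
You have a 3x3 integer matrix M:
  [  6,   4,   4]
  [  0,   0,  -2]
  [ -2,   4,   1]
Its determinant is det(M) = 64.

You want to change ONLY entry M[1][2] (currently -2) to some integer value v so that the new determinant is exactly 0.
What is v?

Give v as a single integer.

det is linear in entry M[1][2]: det = old_det + (v - -2) * C_12
Cofactor C_12 = -32
Want det = 0: 64 + (v - -2) * -32 = 0
  (v - -2) = -64 / -32 = 2
  v = -2 + (2) = 0

Answer: 0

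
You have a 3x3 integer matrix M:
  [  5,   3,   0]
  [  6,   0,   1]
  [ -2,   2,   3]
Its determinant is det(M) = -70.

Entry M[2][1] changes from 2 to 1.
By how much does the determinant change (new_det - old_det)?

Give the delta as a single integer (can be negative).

Answer: 5

Derivation:
Cofactor C_21 = -5
Entry delta = 1 - 2 = -1
Det delta = entry_delta * cofactor = -1 * -5 = 5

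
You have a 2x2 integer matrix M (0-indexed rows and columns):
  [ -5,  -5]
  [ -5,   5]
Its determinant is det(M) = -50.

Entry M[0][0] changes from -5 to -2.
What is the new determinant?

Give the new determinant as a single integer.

Answer: -35

Derivation:
det is linear in row 0: changing M[0][0] by delta changes det by delta * cofactor(0,0).
Cofactor C_00 = (-1)^(0+0) * minor(0,0) = 5
Entry delta = -2 - -5 = 3
Det delta = 3 * 5 = 15
New det = -50 + 15 = -35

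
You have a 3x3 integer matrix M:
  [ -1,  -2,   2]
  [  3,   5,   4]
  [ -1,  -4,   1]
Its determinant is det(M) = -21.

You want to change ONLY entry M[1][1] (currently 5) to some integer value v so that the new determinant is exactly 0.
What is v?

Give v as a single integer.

det is linear in entry M[1][1]: det = old_det + (v - 5) * C_11
Cofactor C_11 = 1
Want det = 0: -21 + (v - 5) * 1 = 0
  (v - 5) = 21 / 1 = 21
  v = 5 + (21) = 26

Answer: 26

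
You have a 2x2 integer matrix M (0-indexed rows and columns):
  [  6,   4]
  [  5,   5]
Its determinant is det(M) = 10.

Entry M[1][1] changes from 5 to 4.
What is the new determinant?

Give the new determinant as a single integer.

Answer: 4

Derivation:
det is linear in row 1: changing M[1][1] by delta changes det by delta * cofactor(1,1).
Cofactor C_11 = (-1)^(1+1) * minor(1,1) = 6
Entry delta = 4 - 5 = -1
Det delta = -1 * 6 = -6
New det = 10 + -6 = 4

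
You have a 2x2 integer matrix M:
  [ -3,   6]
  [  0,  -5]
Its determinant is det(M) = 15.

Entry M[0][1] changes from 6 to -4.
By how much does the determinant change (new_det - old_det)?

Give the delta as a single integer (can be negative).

Cofactor C_01 = 0
Entry delta = -4 - 6 = -10
Det delta = entry_delta * cofactor = -10 * 0 = 0

Answer: 0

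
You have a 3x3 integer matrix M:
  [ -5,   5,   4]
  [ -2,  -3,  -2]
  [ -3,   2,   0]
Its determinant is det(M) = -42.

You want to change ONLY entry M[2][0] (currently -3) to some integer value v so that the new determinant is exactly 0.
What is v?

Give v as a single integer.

det is linear in entry M[2][0]: det = old_det + (v - -3) * C_20
Cofactor C_20 = 2
Want det = 0: -42 + (v - -3) * 2 = 0
  (v - -3) = 42 / 2 = 21
  v = -3 + (21) = 18

Answer: 18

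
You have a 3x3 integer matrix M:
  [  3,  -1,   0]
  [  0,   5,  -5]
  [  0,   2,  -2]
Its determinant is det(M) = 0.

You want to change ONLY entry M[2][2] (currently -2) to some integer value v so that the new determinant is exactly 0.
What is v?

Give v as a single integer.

det is linear in entry M[2][2]: det = old_det + (v - -2) * C_22
Cofactor C_22 = 15
Want det = 0: 0 + (v - -2) * 15 = 0
  (v - -2) = 0 / 15 = 0
  v = -2 + (0) = -2

Answer: -2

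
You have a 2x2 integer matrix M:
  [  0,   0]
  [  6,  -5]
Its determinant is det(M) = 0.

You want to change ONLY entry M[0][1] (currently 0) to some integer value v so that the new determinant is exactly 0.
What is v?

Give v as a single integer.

Answer: 0

Derivation:
det is linear in entry M[0][1]: det = old_det + (v - 0) * C_01
Cofactor C_01 = -6
Want det = 0: 0 + (v - 0) * -6 = 0
  (v - 0) = 0 / -6 = 0
  v = 0 + (0) = 0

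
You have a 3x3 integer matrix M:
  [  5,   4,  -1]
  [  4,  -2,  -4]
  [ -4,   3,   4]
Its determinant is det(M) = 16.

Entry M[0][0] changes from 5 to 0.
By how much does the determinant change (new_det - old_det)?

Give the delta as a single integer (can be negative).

Answer: -20

Derivation:
Cofactor C_00 = 4
Entry delta = 0 - 5 = -5
Det delta = entry_delta * cofactor = -5 * 4 = -20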